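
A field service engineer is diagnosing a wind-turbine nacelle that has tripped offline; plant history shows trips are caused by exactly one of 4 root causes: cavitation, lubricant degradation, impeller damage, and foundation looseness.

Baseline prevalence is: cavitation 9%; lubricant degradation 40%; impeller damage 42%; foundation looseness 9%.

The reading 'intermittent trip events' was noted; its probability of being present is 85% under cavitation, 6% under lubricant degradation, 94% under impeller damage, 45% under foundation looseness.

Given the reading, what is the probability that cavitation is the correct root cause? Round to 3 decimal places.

By Bayes' rule, the unnormalized weight for each hypothesis is prior × likelihood:
  cavitation: 0.09 × 0.85 = 0.0765
  lubricant degradation: 0.40 × 0.06 = 0.024
  impeller damage: 0.42 × 0.94 = 0.3948
  foundation looseness: 0.09 × 0.45 = 0.0405
Normalizing constant Z = 0.0765 + 0.024 + 0.3948 + 0.0405 = 0.5358.
P(cavitation | evidence) = 0.0765 / 0.5358 ≈ 0.143.

0.143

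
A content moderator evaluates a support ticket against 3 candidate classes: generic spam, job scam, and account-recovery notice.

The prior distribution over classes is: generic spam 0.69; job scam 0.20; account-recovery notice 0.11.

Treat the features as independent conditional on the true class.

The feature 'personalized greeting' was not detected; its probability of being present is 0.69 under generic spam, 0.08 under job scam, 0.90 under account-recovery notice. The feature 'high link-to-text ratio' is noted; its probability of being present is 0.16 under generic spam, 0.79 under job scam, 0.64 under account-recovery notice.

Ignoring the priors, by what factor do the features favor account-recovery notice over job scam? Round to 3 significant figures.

Joint likelihood of the feature pattern under each hypothesis (using 1 − P(present | H) for each absent feature):
  account-recovery notice: (1 − 0.90) × 0.64 = 0.064
  job scam: (1 − 0.08) × 0.79 = 0.7268
Bayes factor = 0.064 / 0.7268 ≈ 0.0881

0.0881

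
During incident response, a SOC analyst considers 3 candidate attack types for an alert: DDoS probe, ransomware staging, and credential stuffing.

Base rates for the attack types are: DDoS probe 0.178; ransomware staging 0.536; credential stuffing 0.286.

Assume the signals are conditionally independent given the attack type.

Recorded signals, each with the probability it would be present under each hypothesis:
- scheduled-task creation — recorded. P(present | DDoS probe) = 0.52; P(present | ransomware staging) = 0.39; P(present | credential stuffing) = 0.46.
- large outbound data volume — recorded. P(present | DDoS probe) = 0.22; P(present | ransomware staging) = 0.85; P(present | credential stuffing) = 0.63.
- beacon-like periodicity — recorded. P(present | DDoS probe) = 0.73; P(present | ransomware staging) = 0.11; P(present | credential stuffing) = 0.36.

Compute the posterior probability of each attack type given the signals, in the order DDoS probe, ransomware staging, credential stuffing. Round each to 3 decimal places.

For each hypothesis, the unnormalized posterior weight is prior × product of the signal likelihoods:
  DDoS probe: 0.178 × 0.52 × 0.22 × 0.73 = 0.014865
  ransomware staging: 0.536 × 0.39 × 0.85 × 0.11 = 0.019545
  credential stuffing: 0.286 × 0.46 × 0.63 × 0.36 = 0.029838
Normalizing constant Z = 0.014865 + 0.019545 + 0.029838 = 0.064248.
P(DDoS probe | evidence) = 0.014865 / 0.064248 ≈ 0.231
P(ransomware staging | evidence) = 0.019545 / 0.064248 ≈ 0.304
P(credential stuffing | evidence) = 0.029838 / 0.064248 ≈ 0.464

0.231, 0.304, 0.464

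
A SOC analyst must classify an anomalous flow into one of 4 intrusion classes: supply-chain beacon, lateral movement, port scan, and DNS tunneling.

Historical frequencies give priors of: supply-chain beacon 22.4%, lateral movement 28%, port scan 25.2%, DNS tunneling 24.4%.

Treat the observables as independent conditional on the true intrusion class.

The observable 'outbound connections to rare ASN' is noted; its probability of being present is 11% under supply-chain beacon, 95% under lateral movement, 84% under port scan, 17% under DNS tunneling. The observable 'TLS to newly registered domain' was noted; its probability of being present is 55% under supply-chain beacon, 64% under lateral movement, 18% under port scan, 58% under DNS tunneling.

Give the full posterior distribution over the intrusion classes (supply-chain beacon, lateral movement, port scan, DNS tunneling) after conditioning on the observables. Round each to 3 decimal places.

0.055, 0.692, 0.155, 0.098

For each hypothesis, the unnormalized posterior weight is prior × product of the observable likelihoods:
  supply-chain beacon: 0.224 × 0.11 × 0.55 = 0.013552
  lateral movement: 0.280 × 0.95 × 0.64 = 0.17024
  port scan: 0.252 × 0.84 × 0.18 = 0.038102
  DNS tunneling: 0.244 × 0.17 × 0.58 = 0.024058
The unnormalized weights sum to 0.24595.
P(supply-chain beacon | evidence) = 0.013552 / 0.24595 ≈ 0.055
P(lateral movement | evidence) = 0.17024 / 0.24595 ≈ 0.692
P(port scan | evidence) = 0.038102 / 0.24595 ≈ 0.155
P(DNS tunneling | evidence) = 0.024058 / 0.24595 ≈ 0.098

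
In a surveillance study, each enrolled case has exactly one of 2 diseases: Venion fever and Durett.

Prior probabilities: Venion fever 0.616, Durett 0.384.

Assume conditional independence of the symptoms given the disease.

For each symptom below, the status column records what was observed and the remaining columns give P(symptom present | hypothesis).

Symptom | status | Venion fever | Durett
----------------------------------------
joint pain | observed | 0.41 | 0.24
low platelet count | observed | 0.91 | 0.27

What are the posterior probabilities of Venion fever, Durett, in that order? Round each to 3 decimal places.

Multiply each prior by the joint likelihood of the symptom pattern:
  Venion fever: 0.616 × 0.41 × 0.91 = 0.22983
  Durett: 0.384 × 0.24 × 0.27 = 0.024883
Normalizing constant Z = 0.22983 + 0.024883 = 0.25471.
P(Venion fever | evidence) = 0.22983 / 0.25471 ≈ 0.902
P(Durett | evidence) = 0.024883 / 0.25471 ≈ 0.098

0.902, 0.098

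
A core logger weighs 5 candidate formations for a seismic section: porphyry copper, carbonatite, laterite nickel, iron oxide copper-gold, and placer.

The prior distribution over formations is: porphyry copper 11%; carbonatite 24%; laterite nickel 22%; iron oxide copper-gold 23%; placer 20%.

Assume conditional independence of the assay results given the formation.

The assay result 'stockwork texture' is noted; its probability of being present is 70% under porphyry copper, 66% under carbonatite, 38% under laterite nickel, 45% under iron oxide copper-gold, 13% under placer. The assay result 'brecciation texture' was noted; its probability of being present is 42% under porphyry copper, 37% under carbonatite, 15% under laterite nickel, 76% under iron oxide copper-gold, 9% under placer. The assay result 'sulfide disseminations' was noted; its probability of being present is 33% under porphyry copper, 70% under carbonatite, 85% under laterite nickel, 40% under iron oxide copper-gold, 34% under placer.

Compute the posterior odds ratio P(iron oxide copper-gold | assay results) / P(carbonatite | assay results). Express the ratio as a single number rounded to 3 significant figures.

Posterior odds equal prior odds times the likelihood ratio; only the two competing hypotheses matter.
  iron oxide copper-gold: 0.23 × 0.45 × 0.76 × 0.40 = 0.031464
  carbonatite: 0.24 × 0.66 × 0.37 × 0.70 = 0.041026
Posterior odds = 0.031464 / 0.041026 ≈ 0.767.

0.767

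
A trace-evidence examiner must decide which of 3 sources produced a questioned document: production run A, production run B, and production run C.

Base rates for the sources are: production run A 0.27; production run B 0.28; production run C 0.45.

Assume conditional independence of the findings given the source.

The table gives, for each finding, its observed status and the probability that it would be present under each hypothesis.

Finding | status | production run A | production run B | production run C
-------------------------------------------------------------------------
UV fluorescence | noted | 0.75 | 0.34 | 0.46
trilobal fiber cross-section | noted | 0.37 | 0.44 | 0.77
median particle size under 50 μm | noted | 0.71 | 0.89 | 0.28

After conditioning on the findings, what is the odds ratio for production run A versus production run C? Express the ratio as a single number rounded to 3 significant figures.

1.19

The normalizing constant cancels in an odds ratio, so compute prior × likelihood for the two hypotheses only:
  production run A: 0.27 × 0.75 × 0.37 × 0.71 = 0.053197
  production run C: 0.45 × 0.46 × 0.77 × 0.28 = 0.044629
Posterior odds = 0.053197 / 0.044629 ≈ 1.19.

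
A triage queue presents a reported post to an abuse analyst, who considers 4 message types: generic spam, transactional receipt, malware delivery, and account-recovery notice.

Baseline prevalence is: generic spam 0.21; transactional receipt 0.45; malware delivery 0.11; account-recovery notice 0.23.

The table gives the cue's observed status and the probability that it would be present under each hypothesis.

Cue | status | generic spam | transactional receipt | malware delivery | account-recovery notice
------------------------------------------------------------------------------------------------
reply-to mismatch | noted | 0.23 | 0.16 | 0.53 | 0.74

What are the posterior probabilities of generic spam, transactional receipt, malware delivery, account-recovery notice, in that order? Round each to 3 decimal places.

0.138, 0.206, 0.167, 0.488

For each hypothesis, the unnormalized posterior weight is prior × likelihood:
  generic spam: 0.21 × 0.23 = 0.0483
  transactional receipt: 0.45 × 0.16 = 0.072
  malware delivery: 0.11 × 0.53 = 0.0583
  account-recovery notice: 0.23 × 0.74 = 0.1702
The unnormalized weights sum to 0.3488.
P(generic spam | evidence) = 0.0483 / 0.3488 ≈ 0.138
P(transactional receipt | evidence) = 0.072 / 0.3488 ≈ 0.206
P(malware delivery | evidence) = 0.0583 / 0.3488 ≈ 0.167
P(account-recovery notice | evidence) = 0.1702 / 0.3488 ≈ 0.488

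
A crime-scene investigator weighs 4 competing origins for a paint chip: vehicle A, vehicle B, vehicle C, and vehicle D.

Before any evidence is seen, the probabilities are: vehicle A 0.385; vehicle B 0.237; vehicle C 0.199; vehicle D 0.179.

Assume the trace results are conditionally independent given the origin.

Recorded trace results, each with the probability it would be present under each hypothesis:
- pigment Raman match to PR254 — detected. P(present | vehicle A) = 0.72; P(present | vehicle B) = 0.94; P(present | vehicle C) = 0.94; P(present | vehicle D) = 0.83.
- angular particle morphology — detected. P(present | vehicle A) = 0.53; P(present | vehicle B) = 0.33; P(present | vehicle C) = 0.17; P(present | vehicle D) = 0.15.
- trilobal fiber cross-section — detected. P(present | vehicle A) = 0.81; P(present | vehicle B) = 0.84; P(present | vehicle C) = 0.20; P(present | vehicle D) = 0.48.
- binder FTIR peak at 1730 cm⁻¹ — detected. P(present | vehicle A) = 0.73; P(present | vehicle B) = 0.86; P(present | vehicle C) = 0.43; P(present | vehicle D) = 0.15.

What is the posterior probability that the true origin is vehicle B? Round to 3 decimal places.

0.368

For each hypothesis, the unnormalized posterior weight is prior × product of the trace result likelihoods:
  vehicle A: 0.385 × 0.72 × 0.53 × 0.81 × 0.73 = 0.086871
  vehicle B: 0.237 × 0.94 × 0.33 × 0.84 × 0.86 = 0.053109
  vehicle C: 0.199 × 0.94 × 0.17 × 0.20 × 0.43 = 0.0027348
  vehicle D: 0.179 × 0.83 × 0.15 × 0.48 × 0.15 = 0.0016046
The unnormalized weights sum to 0.14432.
P(vehicle B | evidence) = 0.053109 / 0.14432 ≈ 0.368.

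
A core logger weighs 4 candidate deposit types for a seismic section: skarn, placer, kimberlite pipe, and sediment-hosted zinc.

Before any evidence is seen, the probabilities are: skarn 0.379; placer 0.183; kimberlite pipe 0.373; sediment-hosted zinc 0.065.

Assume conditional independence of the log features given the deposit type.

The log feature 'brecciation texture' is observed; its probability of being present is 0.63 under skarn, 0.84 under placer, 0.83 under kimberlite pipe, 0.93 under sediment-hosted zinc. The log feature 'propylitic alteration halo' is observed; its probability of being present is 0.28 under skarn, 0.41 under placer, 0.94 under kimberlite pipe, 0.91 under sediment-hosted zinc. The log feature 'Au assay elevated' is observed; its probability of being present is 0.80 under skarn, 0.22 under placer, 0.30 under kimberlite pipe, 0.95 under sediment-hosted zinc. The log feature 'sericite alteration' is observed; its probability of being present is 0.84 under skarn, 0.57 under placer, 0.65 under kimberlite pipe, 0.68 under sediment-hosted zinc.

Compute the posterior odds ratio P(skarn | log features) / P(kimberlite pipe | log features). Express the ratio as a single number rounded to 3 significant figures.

0.792

Unnormalized posterior weight (prior times the log feature likelihoods) for each of the two hypotheses:
  skarn: 0.379 × 0.63 × 0.28 × 0.80 × 0.84 = 0.044927
  kimberlite pipe: 0.373 × 0.83 × 0.94 × 0.30 × 0.65 = 0.056748
Posterior odds = 0.044927 / 0.056748 ≈ 0.792.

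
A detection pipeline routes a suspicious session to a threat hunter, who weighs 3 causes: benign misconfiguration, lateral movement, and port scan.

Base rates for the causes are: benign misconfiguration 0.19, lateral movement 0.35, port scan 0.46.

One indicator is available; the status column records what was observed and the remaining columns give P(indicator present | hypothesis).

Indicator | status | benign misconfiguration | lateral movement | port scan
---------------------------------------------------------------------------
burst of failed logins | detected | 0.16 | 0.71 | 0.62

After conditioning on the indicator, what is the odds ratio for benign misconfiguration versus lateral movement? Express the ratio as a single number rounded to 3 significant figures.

The normalizing constant cancels in an odds ratio, so compute prior × likelihood for the two hypotheses only:
  benign misconfiguration: 0.19 × 0.16 = 0.0304
  lateral movement: 0.35 × 0.71 = 0.2485
Posterior odds = 0.0304 / 0.2485 ≈ 0.122.

0.122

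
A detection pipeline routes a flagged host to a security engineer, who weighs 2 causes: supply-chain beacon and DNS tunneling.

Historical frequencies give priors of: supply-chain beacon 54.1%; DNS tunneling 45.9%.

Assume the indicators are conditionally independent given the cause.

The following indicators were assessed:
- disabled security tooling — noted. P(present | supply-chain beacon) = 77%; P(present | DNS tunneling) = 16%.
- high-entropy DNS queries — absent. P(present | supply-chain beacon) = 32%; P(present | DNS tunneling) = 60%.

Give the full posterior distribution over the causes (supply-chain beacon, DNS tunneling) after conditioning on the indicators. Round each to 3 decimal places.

For each hypothesis, the unnormalized posterior weight is prior × product of the indicator likelihoods (using 1 − P(present | H) for each absent indicator):
  supply-chain beacon: 0.541 × 0.77 × (1 − 0.32) = 0.28327
  DNS tunneling: 0.459 × 0.16 × (1 − 0.60) = 0.029376
The unnormalized weights sum to 0.31264.
P(supply-chain beacon | evidence) = 0.28327 / 0.31264 ≈ 0.906
P(DNS tunneling | evidence) = 0.029376 / 0.31264 ≈ 0.094

0.906, 0.094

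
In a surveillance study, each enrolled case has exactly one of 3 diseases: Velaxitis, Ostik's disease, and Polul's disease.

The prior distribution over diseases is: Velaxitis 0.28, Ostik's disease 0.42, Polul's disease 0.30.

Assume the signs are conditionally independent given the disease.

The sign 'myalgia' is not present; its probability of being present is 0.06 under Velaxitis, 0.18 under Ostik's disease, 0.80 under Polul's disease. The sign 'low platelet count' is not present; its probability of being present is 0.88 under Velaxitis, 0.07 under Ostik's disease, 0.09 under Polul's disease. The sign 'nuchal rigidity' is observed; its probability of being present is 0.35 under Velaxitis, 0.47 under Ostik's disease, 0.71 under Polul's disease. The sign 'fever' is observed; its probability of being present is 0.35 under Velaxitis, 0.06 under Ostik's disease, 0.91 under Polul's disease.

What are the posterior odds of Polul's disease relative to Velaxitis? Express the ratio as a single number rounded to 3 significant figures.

9.12

The normalizing constant cancels in an odds ratio, so compute prior × likelihood for the two hypotheses only (using 1 − P(present | H) for each absent sign):
  Polul's disease: 0.30 × (1 − 0.80) × (1 − 0.09) × 0.71 × 0.91 = 0.035277
  Velaxitis: 0.28 × (1 − 0.06) × (1 − 0.88) × 0.35 × 0.35 = 0.003869
Odds(Polul's disease : Velaxitis) = 0.035277 / 0.003869 ≈ 9.12.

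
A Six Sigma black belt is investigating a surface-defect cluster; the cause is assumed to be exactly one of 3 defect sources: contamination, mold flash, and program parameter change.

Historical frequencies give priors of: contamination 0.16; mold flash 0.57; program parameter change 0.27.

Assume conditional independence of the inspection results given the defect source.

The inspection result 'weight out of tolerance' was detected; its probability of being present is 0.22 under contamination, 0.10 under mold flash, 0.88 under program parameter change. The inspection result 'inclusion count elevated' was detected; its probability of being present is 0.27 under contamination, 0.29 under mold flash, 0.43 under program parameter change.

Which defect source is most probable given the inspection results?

program parameter change

By Bayes' rule with conditional independence, the unnormalized weight for each hypothesis is prior × ∏ likelihoods:
  contamination: 0.16 × 0.22 × 0.27 = 0.009504
  mold flash: 0.57 × 0.10 × 0.29 = 0.01653
  program parameter change: 0.27 × 0.88 × 0.43 = 0.10217
The unnormalized weights sum to 0.1282.
P(contamination | evidence) ≈ 0.009504 / 0.1282 ≈ 0.074
P(mold flash | evidence) ≈ 0.01653 / 0.1282 ≈ 0.129
P(program parameter change | evidence) ≈ 0.10217 / 0.1282 ≈ 0.797
The largest is 0.797, so program parameter change is most probable.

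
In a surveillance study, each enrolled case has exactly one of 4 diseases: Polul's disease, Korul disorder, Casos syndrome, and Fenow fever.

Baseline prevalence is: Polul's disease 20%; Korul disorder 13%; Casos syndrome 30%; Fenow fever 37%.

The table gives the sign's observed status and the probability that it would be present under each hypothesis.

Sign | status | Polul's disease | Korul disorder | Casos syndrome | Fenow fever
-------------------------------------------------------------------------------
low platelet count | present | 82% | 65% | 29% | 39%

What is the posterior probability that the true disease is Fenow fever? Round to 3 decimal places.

0.301

For each hypothesis, the unnormalized posterior weight is prior × likelihood:
  Polul's disease: 0.20 × 0.82 = 0.164
  Korul disorder: 0.13 × 0.65 = 0.0845
  Casos syndrome: 0.30 × 0.29 = 0.087
  Fenow fever: 0.37 × 0.39 = 0.1443
Normalizing constant Z = 0.164 + 0.0845 + 0.087 + 0.1443 = 0.4798.
P(Fenow fever | evidence) = 0.1443 / 0.4798 ≈ 0.301.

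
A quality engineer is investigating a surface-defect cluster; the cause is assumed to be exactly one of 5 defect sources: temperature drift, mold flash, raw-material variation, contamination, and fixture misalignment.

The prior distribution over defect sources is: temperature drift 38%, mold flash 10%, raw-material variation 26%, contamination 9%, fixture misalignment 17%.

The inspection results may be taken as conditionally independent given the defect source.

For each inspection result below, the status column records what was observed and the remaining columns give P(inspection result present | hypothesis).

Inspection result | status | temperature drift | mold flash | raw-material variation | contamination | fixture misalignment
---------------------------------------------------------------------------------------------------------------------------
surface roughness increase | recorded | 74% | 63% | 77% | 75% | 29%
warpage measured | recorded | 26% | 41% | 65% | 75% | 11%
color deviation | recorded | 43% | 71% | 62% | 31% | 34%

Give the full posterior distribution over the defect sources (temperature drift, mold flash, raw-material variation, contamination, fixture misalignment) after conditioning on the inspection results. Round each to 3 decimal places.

0.212, 0.124, 0.545, 0.106, 0.012

By Bayes' rule with conditional independence, the unnormalized weight for each hypothesis is prior × ∏ likelihoods:
  temperature drift: 0.38 × 0.74 × 0.26 × 0.43 = 0.031438
  mold flash: 0.10 × 0.63 × 0.41 × 0.71 = 0.018339
  raw-material variation: 0.26 × 0.77 × 0.65 × 0.62 = 0.080681
  contamination: 0.09 × 0.75 × 0.75 × 0.31 = 0.015694
  fixture misalignment: 0.17 × 0.29 × 0.11 × 0.34 = 0.0018438
Normalizing constant Z = 0.031438 + 0.018339 + 0.080681 + 0.015694 + 0.0018438 = 0.148.
P(temperature drift | evidence) = 0.031438 / 0.148 ≈ 0.212
P(mold flash | evidence) = 0.018339 / 0.148 ≈ 0.124
P(raw-material variation | evidence) = 0.080681 / 0.148 ≈ 0.545
P(contamination | evidence) = 0.015694 / 0.148 ≈ 0.106
P(fixture misalignment | evidence) = 0.0018438 / 0.148 ≈ 0.012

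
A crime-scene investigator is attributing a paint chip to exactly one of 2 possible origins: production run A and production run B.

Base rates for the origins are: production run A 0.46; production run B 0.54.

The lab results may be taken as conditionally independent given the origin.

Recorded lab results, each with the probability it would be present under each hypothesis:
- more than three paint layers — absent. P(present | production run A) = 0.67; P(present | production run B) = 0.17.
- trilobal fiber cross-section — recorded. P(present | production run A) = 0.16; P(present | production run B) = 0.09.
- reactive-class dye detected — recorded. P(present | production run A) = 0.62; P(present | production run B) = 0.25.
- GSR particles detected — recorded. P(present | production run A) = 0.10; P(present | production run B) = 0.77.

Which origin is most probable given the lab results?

For each hypothesis, the unnormalized posterior weight is prior × product of the lab result likelihoods (using 1 − P(present | H) for each absent lab result):
  production run A: 0.46 × (1 − 0.67) × 0.16 × 0.62 × 0.10 = 0.0015059
  production run B: 0.54 × (1 − 0.17) × 0.09 × 0.25 × 0.77 = 0.0077651
The unnormalized weights sum to 0.0092709.
P(production run A | evidence) ≈ 0.0015059 / 0.0092709 ≈ 0.162
P(production run B | evidence) ≈ 0.0077651 / 0.0092709 ≈ 0.838
The largest is 0.838, so production run B is most probable.

production run B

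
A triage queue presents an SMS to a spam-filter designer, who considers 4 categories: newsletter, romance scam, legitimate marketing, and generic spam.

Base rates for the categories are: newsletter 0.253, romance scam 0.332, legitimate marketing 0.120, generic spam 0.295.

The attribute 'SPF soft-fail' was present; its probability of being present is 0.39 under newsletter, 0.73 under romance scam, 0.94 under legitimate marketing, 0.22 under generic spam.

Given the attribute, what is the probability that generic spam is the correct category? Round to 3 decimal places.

0.125

For each hypothesis, the unnormalized posterior weight is prior × likelihood:
  newsletter: 0.253 × 0.39 = 0.09867
  romance scam: 0.332 × 0.73 = 0.24236
  legitimate marketing: 0.120 × 0.94 = 0.1128
  generic spam: 0.295 × 0.22 = 0.0649
Marginal likelihood of the evidence = 0.51873.
P(generic spam | evidence) = 0.0649 / 0.51873 ≈ 0.125.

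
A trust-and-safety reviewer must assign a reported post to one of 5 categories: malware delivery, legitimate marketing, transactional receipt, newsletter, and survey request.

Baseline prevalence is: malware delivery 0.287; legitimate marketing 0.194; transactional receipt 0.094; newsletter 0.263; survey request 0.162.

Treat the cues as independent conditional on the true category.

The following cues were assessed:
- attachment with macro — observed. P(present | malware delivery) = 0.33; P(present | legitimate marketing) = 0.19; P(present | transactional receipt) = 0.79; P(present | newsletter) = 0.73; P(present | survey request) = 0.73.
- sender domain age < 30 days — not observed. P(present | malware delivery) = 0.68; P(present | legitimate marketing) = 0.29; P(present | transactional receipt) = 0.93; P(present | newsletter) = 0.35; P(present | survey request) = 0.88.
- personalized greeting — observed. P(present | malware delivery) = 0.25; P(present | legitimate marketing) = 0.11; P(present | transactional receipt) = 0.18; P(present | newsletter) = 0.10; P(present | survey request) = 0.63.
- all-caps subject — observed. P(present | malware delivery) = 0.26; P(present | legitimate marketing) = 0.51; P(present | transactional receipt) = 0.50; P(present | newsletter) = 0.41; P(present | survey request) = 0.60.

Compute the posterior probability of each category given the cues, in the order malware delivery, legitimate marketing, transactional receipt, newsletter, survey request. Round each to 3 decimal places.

0.137, 0.102, 0.033, 0.356, 0.373

By Bayes' rule with conditional independence, the unnormalized weight for each hypothesis is prior × ∏ likelihoods (using 1 − P(present | H) for each absent cue):
  malware delivery: 0.287 × 0.33 × (1 − 0.68) × 0.25 × 0.26 = 0.00197
  legitimate marketing: 0.194 × 0.19 × (1 − 0.29) × 0.11 × 0.51 = 0.0014682
  transactional receipt: 0.094 × 0.79 × (1 − 0.93) × 0.18 × 0.50 = 0.00046784
  newsletter: 0.263 × 0.73 × (1 − 0.35) × 0.10 × 0.41 = 0.0051165
  survey request: 0.162 × 0.73 × (1 − 0.88) × 0.63 × 0.60 = 0.0053643
Normalizing constant Z = 0.00197 + 0.0014682 + 0.00046784 + 0.0051165 + 0.0053643 = 0.014387.
P(malware delivery | evidence) = 0.00197 / 0.014387 ≈ 0.137
P(legitimate marketing | evidence) = 0.0014682 / 0.014387 ≈ 0.102
P(transactional receipt | evidence) = 0.00046784 / 0.014387 ≈ 0.033
P(newsletter | evidence) = 0.0051165 / 0.014387 ≈ 0.356
P(survey request | evidence) = 0.0053643 / 0.014387 ≈ 0.373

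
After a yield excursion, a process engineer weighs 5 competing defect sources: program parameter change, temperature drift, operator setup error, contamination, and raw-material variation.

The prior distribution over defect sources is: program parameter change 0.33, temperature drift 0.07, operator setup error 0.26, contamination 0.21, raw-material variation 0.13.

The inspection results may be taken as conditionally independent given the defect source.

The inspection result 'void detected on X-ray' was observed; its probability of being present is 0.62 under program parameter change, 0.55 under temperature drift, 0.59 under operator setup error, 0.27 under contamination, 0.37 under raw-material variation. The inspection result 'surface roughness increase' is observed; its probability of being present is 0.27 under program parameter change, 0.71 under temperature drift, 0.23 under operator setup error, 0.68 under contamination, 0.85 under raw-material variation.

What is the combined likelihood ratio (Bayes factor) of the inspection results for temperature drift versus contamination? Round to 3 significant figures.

2.13

Take the product of per-inspection result likelihoods under each hypothesis, then divide.
  temperature drift: 0.55 × 0.71 = 0.3905
  contamination: 0.27 × 0.68 = 0.1836
Bayes factor = 0.3905 / 0.1836 ≈ 2.13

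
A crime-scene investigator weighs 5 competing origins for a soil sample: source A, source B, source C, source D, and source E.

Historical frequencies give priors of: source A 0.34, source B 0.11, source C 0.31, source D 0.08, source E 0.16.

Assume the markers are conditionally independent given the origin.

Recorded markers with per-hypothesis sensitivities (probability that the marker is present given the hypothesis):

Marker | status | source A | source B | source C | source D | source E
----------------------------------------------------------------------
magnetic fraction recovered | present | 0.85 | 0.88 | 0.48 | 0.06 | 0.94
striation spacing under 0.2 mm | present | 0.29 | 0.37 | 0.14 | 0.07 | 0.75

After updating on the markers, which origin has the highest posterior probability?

By Bayes' rule with conditional independence, the unnormalized weight for each hypothesis is prior × ∏ likelihoods:
  source A: 0.34 × 0.85 × 0.29 = 0.08381
  source B: 0.11 × 0.88 × 0.37 = 0.035816
  source C: 0.31 × 0.48 × 0.14 = 0.020832
  source D: 0.08 × 0.06 × 0.07 = 0.000336
  source E: 0.16 × 0.94 × 0.75 = 0.1128
Normalizing constant Z = 0.08381 + 0.035816 + 0.020832 + 0.000336 + 0.1128 = 0.25359.
P(source A | evidence) ≈ 0.08381 / 0.25359 ≈ 0.330
P(source B | evidence) ≈ 0.035816 / 0.25359 ≈ 0.141
P(source C | evidence) ≈ 0.020832 / 0.25359 ≈ 0.082
P(source D | evidence) ≈ 0.000336 / 0.25359 ≈ 0.001
P(source E | evidence) ≈ 0.1128 / 0.25359 ≈ 0.445
The largest is 0.445, so source E is most probable.

source E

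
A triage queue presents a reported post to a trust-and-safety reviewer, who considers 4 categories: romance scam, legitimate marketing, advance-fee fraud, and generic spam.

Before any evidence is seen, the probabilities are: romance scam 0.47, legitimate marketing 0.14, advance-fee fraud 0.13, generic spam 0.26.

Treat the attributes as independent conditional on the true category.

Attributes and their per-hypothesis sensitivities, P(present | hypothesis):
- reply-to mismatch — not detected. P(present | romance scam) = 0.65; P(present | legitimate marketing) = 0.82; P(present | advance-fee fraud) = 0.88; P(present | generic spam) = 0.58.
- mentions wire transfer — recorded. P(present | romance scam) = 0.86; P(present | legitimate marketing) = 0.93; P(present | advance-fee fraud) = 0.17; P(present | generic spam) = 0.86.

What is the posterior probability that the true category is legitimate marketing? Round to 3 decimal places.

0.090

By Bayes' rule with conditional independence, the unnormalized weight for each hypothesis is prior × ∏ likelihoods (using 1 − P(present | H) for each absent attribute):
  romance scam: 0.47 × (1 − 0.65) × 0.86 = 0.14147
  legitimate marketing: 0.14 × (1 − 0.82) × 0.93 = 0.023436
  advance-fee fraud: 0.13 × (1 − 0.88) × 0.17 = 0.002652
  generic spam: 0.26 × (1 − 0.58) × 0.86 = 0.093912
The unnormalized weights sum to 0.26147.
P(legitimate marketing | evidence) = 0.023436 / 0.26147 ≈ 0.090.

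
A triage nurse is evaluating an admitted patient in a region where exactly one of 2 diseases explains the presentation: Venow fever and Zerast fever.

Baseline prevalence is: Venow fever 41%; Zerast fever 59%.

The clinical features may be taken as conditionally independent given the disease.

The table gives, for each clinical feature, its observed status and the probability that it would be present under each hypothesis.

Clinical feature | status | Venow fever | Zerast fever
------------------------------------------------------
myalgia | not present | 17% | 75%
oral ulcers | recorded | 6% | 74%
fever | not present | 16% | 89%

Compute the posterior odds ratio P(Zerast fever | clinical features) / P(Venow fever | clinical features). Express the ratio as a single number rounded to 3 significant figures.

0.700

Posterior odds equal prior odds times the likelihood ratio; only the two competing hypotheses matter (using 1 − P(present | H) for each absent clinical feature).
  Zerast fever: 0.59 × (1 − 0.75) × 0.74 × (1 − 0.89) = 0.012006
  Venow fever: 0.41 × (1 − 0.17) × 0.06 × (1 − 0.16) = 0.017151
Odds(Zerast fever : Venow fever) = 0.012006 / 0.017151 ≈ 0.700.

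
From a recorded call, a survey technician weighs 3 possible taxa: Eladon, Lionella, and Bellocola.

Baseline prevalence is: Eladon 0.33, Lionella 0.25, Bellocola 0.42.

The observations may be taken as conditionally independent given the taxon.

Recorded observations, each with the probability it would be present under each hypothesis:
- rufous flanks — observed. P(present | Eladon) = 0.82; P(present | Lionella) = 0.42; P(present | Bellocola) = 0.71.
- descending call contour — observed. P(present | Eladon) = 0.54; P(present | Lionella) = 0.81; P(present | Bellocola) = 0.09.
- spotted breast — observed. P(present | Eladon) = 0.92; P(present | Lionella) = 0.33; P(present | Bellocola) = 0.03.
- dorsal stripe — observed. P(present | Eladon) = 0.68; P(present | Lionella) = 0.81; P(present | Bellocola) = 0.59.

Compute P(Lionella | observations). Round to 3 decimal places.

0.198

For each hypothesis, the unnormalized posterior weight is prior × product of the observation likelihoods:
  Eladon: 0.33 × 0.82 × 0.54 × 0.92 × 0.68 = 0.091415
  Lionella: 0.25 × 0.42 × 0.81 × 0.33 × 0.81 = 0.022734
  Bellocola: 0.42 × 0.71 × 0.09 × 0.03 × 0.59 = 0.00047503
The unnormalized weights sum to 0.11462.
P(Lionella | evidence) = 0.022734 / 0.11462 ≈ 0.198.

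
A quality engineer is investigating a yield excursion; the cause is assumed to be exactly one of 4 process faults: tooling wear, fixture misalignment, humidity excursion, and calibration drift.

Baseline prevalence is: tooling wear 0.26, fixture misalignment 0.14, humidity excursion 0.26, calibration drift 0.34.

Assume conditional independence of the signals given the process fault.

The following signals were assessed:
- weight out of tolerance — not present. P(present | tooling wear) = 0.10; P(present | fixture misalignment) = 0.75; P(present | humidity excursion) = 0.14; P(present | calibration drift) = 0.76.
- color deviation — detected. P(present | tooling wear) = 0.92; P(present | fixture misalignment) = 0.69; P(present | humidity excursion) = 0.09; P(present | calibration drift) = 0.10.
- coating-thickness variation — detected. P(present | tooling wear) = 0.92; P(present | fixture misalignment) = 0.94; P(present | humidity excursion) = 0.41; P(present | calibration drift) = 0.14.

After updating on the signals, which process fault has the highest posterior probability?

tooling wear

Multiply each prior by the joint likelihood of the signal pattern (using 1 − P(present | H) for each absent signal):
  tooling wear: 0.26 × (1 − 0.10) × 0.92 × 0.92 = 0.19806
  fixture misalignment: 0.14 × (1 − 0.75) × 0.69 × 0.94 = 0.022701
  humidity excursion: 0.26 × (1 − 0.14) × 0.09 × 0.41 = 0.0082508
  calibration drift: 0.34 × (1 − 0.76) × 0.10 × 0.14 = 0.0011424
Marginal likelihood of the evidence = 0.23015.
P(tooling wear | evidence) ≈ 0.19806 / 0.23015 ≈ 0.861
P(fixture misalignment | evidence) ≈ 0.022701 / 0.23015 ≈ 0.099
P(humidity excursion | evidence) ≈ 0.0082508 / 0.23015 ≈ 0.036
P(calibration drift | evidence) ≈ 0.0011424 / 0.23015 ≈ 0.005
The largest is 0.861, so tooling wear is most probable.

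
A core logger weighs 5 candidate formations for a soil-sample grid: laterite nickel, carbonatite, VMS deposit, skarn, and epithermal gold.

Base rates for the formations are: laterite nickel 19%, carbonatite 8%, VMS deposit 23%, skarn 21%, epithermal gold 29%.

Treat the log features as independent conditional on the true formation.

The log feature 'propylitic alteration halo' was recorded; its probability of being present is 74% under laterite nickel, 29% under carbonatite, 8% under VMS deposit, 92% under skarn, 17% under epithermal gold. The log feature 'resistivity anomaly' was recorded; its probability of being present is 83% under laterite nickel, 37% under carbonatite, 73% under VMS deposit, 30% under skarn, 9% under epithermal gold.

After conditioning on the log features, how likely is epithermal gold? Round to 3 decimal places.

For each hypothesis, the unnormalized posterior weight is prior × product of the log feature likelihoods:
  laterite nickel: 0.19 × 0.74 × 0.83 = 0.1167
  carbonatite: 0.08 × 0.29 × 0.37 = 0.008584
  VMS deposit: 0.23 × 0.08 × 0.73 = 0.013432
  skarn: 0.21 × 0.92 × 0.30 = 0.05796
  epithermal gold: 0.29 × 0.17 × 0.09 = 0.004437
Marginal likelihood of the evidence = 0.20111.
P(epithermal gold | evidence) = 0.004437 / 0.20111 ≈ 0.022.

0.022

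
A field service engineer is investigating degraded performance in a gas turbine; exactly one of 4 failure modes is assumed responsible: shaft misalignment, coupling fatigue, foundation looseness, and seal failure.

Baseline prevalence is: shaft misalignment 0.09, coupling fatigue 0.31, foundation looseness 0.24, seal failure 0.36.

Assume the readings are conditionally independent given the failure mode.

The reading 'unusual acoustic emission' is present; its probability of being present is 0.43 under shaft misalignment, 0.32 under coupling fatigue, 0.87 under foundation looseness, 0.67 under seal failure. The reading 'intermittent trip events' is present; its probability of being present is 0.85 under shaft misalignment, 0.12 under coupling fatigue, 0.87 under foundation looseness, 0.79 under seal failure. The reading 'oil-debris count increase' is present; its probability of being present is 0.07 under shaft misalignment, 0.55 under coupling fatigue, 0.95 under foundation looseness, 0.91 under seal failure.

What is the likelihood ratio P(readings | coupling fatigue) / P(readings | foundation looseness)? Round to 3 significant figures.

0.0294

Joint likelihood of the reading pattern under each hypothesis:
  coupling fatigue: 0.32 × 0.12 × 0.55 = 0.02112
  foundation looseness: 0.87 × 0.87 × 0.95 = 0.71905
Bayes factor = 0.02112 / 0.71905 ≈ 0.0294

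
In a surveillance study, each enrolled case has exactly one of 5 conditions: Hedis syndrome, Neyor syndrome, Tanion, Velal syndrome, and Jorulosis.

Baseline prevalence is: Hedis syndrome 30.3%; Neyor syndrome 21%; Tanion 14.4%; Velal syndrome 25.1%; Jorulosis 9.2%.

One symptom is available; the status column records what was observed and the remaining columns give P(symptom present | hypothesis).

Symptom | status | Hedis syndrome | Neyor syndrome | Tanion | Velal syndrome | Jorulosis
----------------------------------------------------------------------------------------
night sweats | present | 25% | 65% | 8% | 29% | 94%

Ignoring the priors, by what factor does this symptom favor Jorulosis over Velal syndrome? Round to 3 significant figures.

3.24

The Bayes factor is the ratio of the two likelihoods.
  Jorulosis: 0.94
  Velal syndrome: 0.29
Bayes factor = 0.94 / 0.29 ≈ 3.24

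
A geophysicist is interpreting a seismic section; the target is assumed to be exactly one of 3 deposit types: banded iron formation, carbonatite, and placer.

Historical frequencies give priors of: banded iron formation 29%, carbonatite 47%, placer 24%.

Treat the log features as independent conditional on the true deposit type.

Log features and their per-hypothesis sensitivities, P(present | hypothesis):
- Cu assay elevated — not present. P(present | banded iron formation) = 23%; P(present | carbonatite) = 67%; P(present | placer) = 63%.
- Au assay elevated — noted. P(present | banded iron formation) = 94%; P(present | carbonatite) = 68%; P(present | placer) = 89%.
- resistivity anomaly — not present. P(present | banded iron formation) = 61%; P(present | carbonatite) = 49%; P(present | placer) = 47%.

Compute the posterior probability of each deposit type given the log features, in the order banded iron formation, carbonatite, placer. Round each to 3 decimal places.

Multiply each prior by the joint likelihood of the log feature pattern (using 1 − P(present | H) for each absent log feature):
  banded iron formation: 0.29 × (1 − 0.23) × 0.94 × (1 − 0.61) = 0.081862
  carbonatite: 0.47 × (1 − 0.67) × 0.68 × (1 − 0.49) = 0.053789
  placer: 0.24 × (1 − 0.63) × 0.89 × (1 − 0.47) = 0.041887
The unnormalized weights sum to 0.17754.
P(banded iron formation | evidence) = 0.081862 / 0.17754 ≈ 0.461
P(carbonatite | evidence) = 0.053789 / 0.17754 ≈ 0.303
P(placer | evidence) = 0.041887 / 0.17754 ≈ 0.236

0.461, 0.303, 0.236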